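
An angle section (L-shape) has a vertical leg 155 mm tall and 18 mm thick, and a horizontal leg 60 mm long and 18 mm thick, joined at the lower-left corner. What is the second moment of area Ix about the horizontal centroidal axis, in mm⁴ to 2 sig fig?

Treat the section as a set of non-overlapping primitives; coordinates are from the bounding-box lower-left.
Vertical leg: 18 × 155, A = 2 790 mm², y = 77.5 mm, Ī = 5 585 813 mm⁴.
Horizontal leg (remainder): 42 × 18, A = 756 mm², y = 9 mm, Ī = 20 412 mm⁴.
Centroid: ȳ = ΣA·y / ΣA = 62.9 mm.
Transfer each piece to the horizontal centroidal axis using Ī + A·d² with d = y − 62.9:
  vertical leg: d = 14.6 mm → contributes +6 180 860 mm⁴
  horizontal leg (remainder): d = -53.9 mm → contributes +2 216 420 mm⁴
Total I = 8 397 280 mm⁴.

Ix ≈ 8.4 × 10⁶ mm⁴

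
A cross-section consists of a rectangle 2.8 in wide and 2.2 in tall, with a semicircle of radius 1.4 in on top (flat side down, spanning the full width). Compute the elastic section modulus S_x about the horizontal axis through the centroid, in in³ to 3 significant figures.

Break the section into simple shapes (no overlaps), measuring from the bottom-left corner of the bounding box.
Rectangular body: 2.8 × 2.2, A = 6.16 in², y = 1.1 in, Ī = 2.4845 in⁴.
Semicircular cap: semicircle r = 1.4, A = 3.0788 in², y = 2.7942 in, Ī = 0.42164 in⁴.
Centroid: ȳ = ΣA·y / ΣA = 1.6646 in.
Transfer each piece to the horizontal axis through the centroid using Ī + A·d² with d = y − 1.6646:
  rectangular body: d = -0.56457 in → contributes +4.448 in⁴
  semicircular cap: d = 1.1296 in → contributes +4.3502 in⁴
Total I = 8.7982 in⁴.
Extreme fibre distance c = 1.9354 in; S = I/c = 4.5459 in³.

S_x ≈ 4.55 in³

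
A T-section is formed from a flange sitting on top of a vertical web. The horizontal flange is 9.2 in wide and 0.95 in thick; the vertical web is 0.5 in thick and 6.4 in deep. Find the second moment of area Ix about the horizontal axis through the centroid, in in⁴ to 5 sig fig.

Split into non-overlapping primitives; take the origin at the lower-left of the bounding box.
Flange: 9.2 × 0.95, A = 8.74 in², y = 6.875 in, Ī = 0.6573208 in⁴.
Web: 0.5 × 6.4, A = 3.2 in², y = 3.2 in, Ī = 10.92267 in⁴.
Centroid: ȳ = ΣA·y / ΣA = 5.890075 in.
Transfer each piece to the horizontal axis through the centroid using Ī + A·d² with d = y − 5.890075:
  flange: d = 0.9849246 in → contributes +9.13579 in⁴
  web: d = -2.690075 in → contributes +34.07948 in⁴
Total I = 43.21527 in⁴.

Ix ≈ 43.215 in⁴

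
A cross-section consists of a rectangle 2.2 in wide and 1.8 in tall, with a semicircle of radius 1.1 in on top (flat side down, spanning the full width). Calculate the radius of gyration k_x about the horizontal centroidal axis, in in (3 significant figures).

k_x ≈ 0.787 in

Break the section into simple shapes (no overlaps), measuring from the bottom-left corner of the bounding box.
Rectangular body: 2.2 × 1.8, A = 3.96 in², y = 0.9 in, Ī = 1.0692 in⁴.
Semicircular cap: semicircle r = 1.1, A = 1.9007 in², y = 2.2669 in, Ī = 0.1607 in⁴.
Centroid: ȳ = ΣA·y / ΣA = 1.3433 in.
Transfer each piece to the horizontal centroidal axis using Ī + A·d² with d = y − 1.3433:
  rectangular body: d = -0.44328 in → contributes +1.8473 in⁴
  semicircular cap: d = 0.92357 in → contributes +1.7819 in⁴
Total I = 3.6293 in⁴.
Radius of gyration: k = √(I/A) = √(3.6293 / 5.8607) = 0.78693 in.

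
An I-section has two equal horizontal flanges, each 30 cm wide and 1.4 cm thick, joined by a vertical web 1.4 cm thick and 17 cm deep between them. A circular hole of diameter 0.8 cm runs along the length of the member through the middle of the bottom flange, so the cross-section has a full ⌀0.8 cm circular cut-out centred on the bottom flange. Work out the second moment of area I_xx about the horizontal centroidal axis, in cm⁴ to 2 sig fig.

Break the section into simple shapes (no overlaps), measuring from the bottom-left corner of the bounding box.
Bottom flange: 30 × 1.4, A = 42 cm², y = 0.7 cm, Ī = 6.86 cm⁴.
Web: 1.4 × 17, A = 23.8 cm², y = 9.9 cm, Ī = 573.2 cm⁴.
Top flange: 30 × 1.4, A = 42 cm², y = 19.1 cm, Ī = 6.86 cm⁴.
Hole (subtracted): ⌀0.8, A = 0.5027 cm², y = 0.7 cm, Ī = 0.02011 cm⁴.
Centroid: ȳ = ΣA·y / ΣA = 9.943 cm.
Transfer each piece to the horizontal centroidal axis using Ī + A·d² with d = y − 9.943:
  bottom flange: d = -9.243 cm → contributes +3 595 cm⁴
  web: d = -0.0431 cm → contributes +573.2 cm⁴
  top flange: d = 9.157 cm → contributes +3 529 cm⁴
  hole: d = -9.243 cm → contributes −42.96 cm⁴
Total I = 7 654 cm⁴.

I_xx ≈ 7700 cm⁴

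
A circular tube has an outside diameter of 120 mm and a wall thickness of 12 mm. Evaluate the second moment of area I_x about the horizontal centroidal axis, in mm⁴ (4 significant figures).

Decompose the section into non-overlapping parts with the origin at the bottom-left of its bounding rectangle.
Outer circle: ⌀120, A = 11309.7 mm², y = 60 mm, Ī = 10 178 760 mm⁴.
Bore (subtracted): ⌀96, A = 7238.23 mm², y = 60 mm, Ī = 4 169 220 mm⁴.
By symmetry the centroid is at mid-height, ȳ = 60 mm.
All pieces are centred on the horizontal centroidal axis, so I = ΣĪ (holes subtracted) = 6 009 540 mm⁴.

I_x ≈ 6.010 × 10⁶ mm⁴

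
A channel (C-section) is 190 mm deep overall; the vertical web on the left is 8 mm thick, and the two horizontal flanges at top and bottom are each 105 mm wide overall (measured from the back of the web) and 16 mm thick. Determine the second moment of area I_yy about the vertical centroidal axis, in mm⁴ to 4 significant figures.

I_yy ≈ 5.254 × 10⁶ mm⁴

Decompose the section into non-overlapping parts with the origin at the bottom-left of its bounding rectangle.
Web: 8 × 190, A = 1 520 mm², x = 4 mm, Ī = 8106.67 mm⁴.
Top flange (beyond web): 97 × 16, A = 1 552 mm², x = 56.5 mm, Ī = 1 216 897 mm⁴.
Bottom flange (beyond web): 97 × 16, A = 1 552 mm², x = 56.5 mm, Ī = 1 216 897 mm⁴.
Centroid: x̄ = ΣA·x / ΣA = 39.2422 mm.
Transfer each piece to the vertical centroidal axis using Ī + A·d² with d = x − 39.2422:
  web: d = -35.2422 mm → contributes +1 895 967 mm⁴
  top flange (beyond web): d = 17.2578 mm → contributes +1 679 131 mm⁴
  bottom flange (beyond web): d = 17.2578 mm → contributes +1 679 131 mm⁴
Total I = 5 254 230 mm⁴.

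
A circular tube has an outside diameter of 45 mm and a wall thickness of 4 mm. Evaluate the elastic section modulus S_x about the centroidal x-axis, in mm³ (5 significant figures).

S_x ≈ 4857.4 mm³

Treat the section as a set of non-overlapping primitives; coordinates are from the bounding-box lower-left.
Outer circle: ⌀45, A = 1590.431 mm², y = 22.5 mm, Ī = 201 289 mm⁴.
Bore (subtracted): ⌀37, A = 1075.21 mm², y = 22.5 mm, Ī = 91997.66 mm⁴.
By symmetry the centroid is at mid-height, ȳ = 22.5 mm.
All pieces are centred on the centroidal x-axis, so I = ΣĪ (holes subtracted) = 109291.3 mm⁴.
Extreme fibre distance c = 22.5 mm; S = I/c = 4857.391 mm³.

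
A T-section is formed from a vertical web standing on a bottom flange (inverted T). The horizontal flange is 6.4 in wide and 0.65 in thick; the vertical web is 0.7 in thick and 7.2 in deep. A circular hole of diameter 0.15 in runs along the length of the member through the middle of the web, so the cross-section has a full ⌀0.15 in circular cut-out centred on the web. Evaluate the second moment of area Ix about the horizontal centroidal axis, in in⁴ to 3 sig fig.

Split into non-overlapping primitives; take the origin at the lower-left of the bounding box.
Flange: 6.4 × 0.65, A = 4.16 in², y = 0.325 in, Ī = 0.14647 in⁴.
Web: 0.7 × 7.2, A = 5.04 in², y = 4.25 in, Ī = 21.773 in⁴.
Hole (subtracted): ⌀0.15, A = 0.017671 in², y = 4.25 in, Ī = 0.00002485 in⁴.
Centroid: ȳ = ΣA·y / ΣA = 2.4718 in.
Transfer each piece to the horizontal centroidal axis using Ī + A·d² with d = y − 2.4718:
  flange: d = -2.1468 in → contributes +19.319 in⁴
  web: d = 1.7782 in → contributes +37.709 in⁴
  hole: d = 1.7782 in → contributes −0.055902 in⁴
Total I = 56.972 in⁴.

Ix ≈ 57.0 in⁴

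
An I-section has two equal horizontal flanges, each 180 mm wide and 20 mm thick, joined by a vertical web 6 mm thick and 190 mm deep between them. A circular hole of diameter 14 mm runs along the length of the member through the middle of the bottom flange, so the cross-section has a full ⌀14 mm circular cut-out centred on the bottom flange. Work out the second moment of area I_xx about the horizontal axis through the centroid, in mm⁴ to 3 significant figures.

Break the section into simple shapes (no overlaps), measuring from the bottom-left corner of the bounding box.
Bottom flange: 180 × 20, A = 3 600 mm², y = 10 mm, Ī = 120 000 mm⁴.
Web: 6 × 190, A = 1 140 mm², y = 115 mm, Ī = 3 429 500 mm⁴.
Top flange: 180 × 20, A = 3 600 mm², y = 220 mm, Ī = 120 000 mm⁴.
Hole (subtracted): ⌀14, A = 153.94 mm², y = 10 mm, Ī = 1885.7 mm⁴.
Centroid: ȳ = ΣA·y / ΣA = 116.97 mm.
Transfer each piece to the horizontal axis through the centroid using Ī + A·d² with d = y − 116.97:
  bottom flange: d = -106.97 mm → contributes +41 316 768 mm⁴
  web: d = -1.9745 mm → contributes +3 433 945 mm⁴
  top flange: d = 103.03 mm → contributes +38 331 303 mm⁴
  hole: d = -106.97 mm → contributes −1 763 483 mm⁴
Total I = 81 318 532 mm⁴.

I_xx ≈ 8.13 × 10⁷ mm⁴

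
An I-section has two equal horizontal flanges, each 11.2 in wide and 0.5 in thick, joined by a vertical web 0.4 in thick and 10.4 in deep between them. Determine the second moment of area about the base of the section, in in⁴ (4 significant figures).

I_base ≈ 869.4 in⁴

Break the section into simple shapes (no overlaps), measuring from the bottom-left corner of the bounding box.
Bottom flange: 11.2 × 0.5, A = 5.6 in², y = 0.25 in, Ī = 0.116667 in⁴.
Web: 0.4 × 10.4, A = 4.16 in², y = 5.7 in, Ī = 37.4955 in⁴.
Top flange: 11.2 × 0.5, A = 5.6 in², y = 11.15 in, Ī = 0.116667 in⁴.
Transfer each piece to the bottom edge using Ī + A·d² with d = y − 0:
  bottom flange: d = 0.25 in → contributes +0.466667 in⁴
  web: d = 5.7 in → contributes +172.654 in⁴
  top flange: d = 11.15 in → contributes +696.323 in⁴
Total I = 869.443 in⁴.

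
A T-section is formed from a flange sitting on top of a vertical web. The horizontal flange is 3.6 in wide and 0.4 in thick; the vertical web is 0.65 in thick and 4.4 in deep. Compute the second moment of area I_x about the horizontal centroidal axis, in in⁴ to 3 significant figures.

I_x ≈ 10.2 in⁴

Split into non-overlapping primitives; take the origin at the lower-left of the bounding box.
Flange: 3.6 × 0.4, A = 1.44 in², y = 4.6 in, Ī = 0.0192 in⁴.
Web: 0.65 × 4.4, A = 2.86 in², y = 2.2 in, Ī = 4.6141 in⁴.
Centroid: ȳ = ΣA·y / ΣA = 3.0037 in.
Transfer each piece to the horizontal centroidal axis using Ī + A·d² with d = y − 3.0037:
  flange: d = 1.5963 in → contributes +3.6885 in⁴
  web: d = -0.80372 in → contributes +6.4616 in⁴
Total I = 10.15 in⁴.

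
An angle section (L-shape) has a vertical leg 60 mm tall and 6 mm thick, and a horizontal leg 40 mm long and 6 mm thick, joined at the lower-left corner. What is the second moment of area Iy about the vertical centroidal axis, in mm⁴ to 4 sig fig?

Iy ≈ 7.282 × 10⁴ mm⁴

Split into non-overlapping primitives; take the origin at the lower-left of the bounding box.
Vertical leg: 6 × 60, A = 360 mm², x = 3 mm, Ī = 1 080 mm⁴.
Horizontal leg (remainder): 34 × 6, A = 204 mm², x = 23 mm, Ī = 19 652 mm⁴.
Centroid: x̄ = ΣA·x / ΣA = 10.234 mm.
Transfer each piece to the vertical centroidal axis using Ī + A·d² with d = x − 10.234:
  vertical leg: d = -7.23404 mm → contributes +19919.3 mm⁴
  horizontal leg (remainder): d = 12.766 mm → contributes +52897.8 mm⁴
Total I = 72817.1 mm⁴.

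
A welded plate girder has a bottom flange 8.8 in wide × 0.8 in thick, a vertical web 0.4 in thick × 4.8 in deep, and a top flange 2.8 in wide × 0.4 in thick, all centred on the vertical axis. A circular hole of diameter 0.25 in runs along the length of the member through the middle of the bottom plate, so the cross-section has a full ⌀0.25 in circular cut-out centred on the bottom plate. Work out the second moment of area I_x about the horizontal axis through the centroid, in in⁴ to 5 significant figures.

Split into non-overlapping primitives; take the origin at the lower-left of the bounding box.
Bottom plate: 8.8 × 0.8, A = 7.04 in², y = 0.4 in, Ī = 0.3754667 in⁴.
Web plate: 0.4 × 4.8, A = 1.92 in², y = 3.2 in, Ī = 3.6864 in⁴.
Top plate: 2.8 × 0.4, A = 1.12 in², y = 5.8 in, Ī = 0.01493333 in⁴.
Hole (subtracted): ⌀0.25, A = 0.04908739 in², y = 0.4 in, Ī = 0.0001917476 in⁴.
Centroid: ȳ = ΣA·y / ΣA = 1.538879 in.
Transfer each piece to the horizontal axis through the centroid using Ī + A·d² with d = y − 1.538879:
  bottom plate: d = -1.138879 in → contributes +9.506673 in⁴
  web plate: d = 1.661121 in → contributes +8.984297 in⁴
  top plate: d = 4.261121 in → contributes +20.35094 in⁴
  hole: d = -1.138879 in → contributes −0.06386036 in⁴
Total I = 38.77805 in⁴.

I_x ≈ 38.778 in⁴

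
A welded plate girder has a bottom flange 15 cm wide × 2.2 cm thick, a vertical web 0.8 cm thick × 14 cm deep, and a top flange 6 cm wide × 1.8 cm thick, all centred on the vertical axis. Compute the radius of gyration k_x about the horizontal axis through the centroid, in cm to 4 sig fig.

Decompose the section into non-overlapping parts with the origin at the bottom-left of its bounding rectangle.
Bottom plate: 15 × 2.2, A = 33 cm², y = 1.1 cm, Ī = 13.31 cm⁴.
Web plate: 0.8 × 14, A = 11.2 cm², y = 9.2 cm, Ī = 182.933 cm⁴.
Top plate: 6 × 1.8, A = 10.8 cm², y = 17.1 cm, Ī = 2.916 cm⁴.
Centroid: ȳ = ΣA·y / ΣA = 5.89127 cm.
Transfer each piece to the horizontal axis through the centroid using Ī + A·d² with d = y − 5.89127:
  bottom plate: d = -4.79127 cm → contributes +770.868 cm⁴
  web plate: d = 3.30873 cm → contributes +305.547 cm⁴
  top plate: d = 11.2087 cm → contributes +1359.78 cm⁴
Total I = 2436.2 cm⁴.
Radius of gyration: k = √(I/A) = √(2436.2 / 55) = 6.65541 cm.

k_x ≈ 6.655 cm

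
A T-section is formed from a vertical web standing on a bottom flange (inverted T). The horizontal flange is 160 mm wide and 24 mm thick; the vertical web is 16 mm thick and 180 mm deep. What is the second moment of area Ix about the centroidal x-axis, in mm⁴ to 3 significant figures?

Ix ≈ 2.51 × 10⁷ mm⁴

Treat the section as a set of non-overlapping primitives; coordinates are from the bounding-box lower-left.
Flange: 160 × 24, A = 3 840 mm², y = 12 mm, Ī = 184 320 mm⁴.
Web: 16 × 180, A = 2 880 mm², y = 114 mm, Ī = 7 776 000 mm⁴.
Centroid: ȳ = ΣA·y / ΣA = 55.714 mm.
Transfer each piece to the centroidal x-axis using Ī + A·d² with d = y − 55.714:
  flange: d = -43.714 mm → contributes +7 522 325 mm⁴
  web: d = 58.286 mm → contributes +17 560 007 mm⁴
Total I = 25 082 331 mm⁴.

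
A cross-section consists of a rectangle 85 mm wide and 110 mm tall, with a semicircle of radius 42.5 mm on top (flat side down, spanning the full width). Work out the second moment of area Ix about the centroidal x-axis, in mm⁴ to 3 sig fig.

Ix ≈ 2.14 × 10⁷ mm⁴

Decompose the section into non-overlapping parts with the origin at the bottom-left of its bounding rectangle.
Rectangular body: 85 × 110, A = 9 350 mm², y = 55 mm, Ī = 9 427 917 mm⁴.
Semicircular cap: semicircle r = 42.5, A = 2837.3 mm², y = 128.04 mm, Ī = 358 086 mm⁴.
Centroid: ȳ = ΣA·y / ΣA = 72.003 mm.
Transfer each piece to the centroidal x-axis using Ī + A·d² with d = y − 72.003:
  rectangular body: d = -17.003 mm → contributes +12 131 178 mm⁴
  semicircular cap: d = 56.034 mm → contributes +9 266 533 mm⁴
Total I = 21 397 711 mm⁴.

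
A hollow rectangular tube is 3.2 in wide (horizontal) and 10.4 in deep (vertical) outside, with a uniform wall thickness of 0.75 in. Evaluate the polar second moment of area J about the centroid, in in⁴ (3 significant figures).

Break the section into simple shapes (no overlaps), measuring from the bottom-left corner of the bounding box.
Outer rectangle: 3.2 × 10.4, A = 33.28 in², y = 5.2 in, Ī = 299.96 in⁴.
Inner void (subtracted): 1.7 × 8.9, A = 15.13 in², y = 5.2 in, Ī = 99.871 in⁴.
By symmetry the centroid is at mid-height, ȳ = 5.2 in.
All pieces are centred on the centroidal x-axis, so I = ΣĪ (holes subtracted) = 200.09 in⁴.
Repeating about the centroidal y-axis gives I_y = 24.755 in⁴.
Polar second moment: J = I_x + I_y = 224.85 in⁴.

J ≈ 225 in⁴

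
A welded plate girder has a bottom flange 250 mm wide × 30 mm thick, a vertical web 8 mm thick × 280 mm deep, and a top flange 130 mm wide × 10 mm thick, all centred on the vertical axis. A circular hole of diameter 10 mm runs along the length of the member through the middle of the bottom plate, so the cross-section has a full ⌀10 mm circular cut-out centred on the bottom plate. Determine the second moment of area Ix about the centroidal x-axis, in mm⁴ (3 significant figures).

Ix ≈ 1.36 × 10⁸ mm⁴

Split into non-overlapping primitives; take the origin at the lower-left of the bounding box.
Bottom plate: 250 × 30, A = 7 500 mm², y = 15 mm, Ī = 562 500 mm⁴.
Web plate: 8 × 280, A = 2 240 mm², y = 170 mm, Ī = 14 634 667 mm⁴.
Top plate: 130 × 10, A = 1 300 mm², y = 315 mm, Ī = 10 833 mm⁴.
Hole (subtracted): ⌀10, A = 78.54 mm², y = 15 mm, Ī = 490.87 mm⁴.
Centroid: ȳ = ΣA·y / ΣA = 82.254 mm.
Transfer each piece to the centroidal x-axis using Ī + A·d² with d = y − 82.254:
  bottom plate: d = -67.254 mm → contributes +34 485 566 mm⁴
  web plate: d = 87.746 mm → contributes +31 881 307 mm⁴
  top plate: d = 232.75 mm → contributes +70 432 857 mm⁴
  hole: d = -67.254 mm → contributes −355 732 mm⁴
Total I = 136 443 998 mm⁴.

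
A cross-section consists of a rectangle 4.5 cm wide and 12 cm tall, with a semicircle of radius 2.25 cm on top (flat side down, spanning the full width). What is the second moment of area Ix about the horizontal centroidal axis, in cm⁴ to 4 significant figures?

Ix ≈ 986.1 cm⁴

Decompose the section into non-overlapping parts with the origin at the bottom-left of its bounding rectangle.
Rectangular body: 4.5 × 12, A = 54 cm², y = 6 cm, Ī = 648 cm⁴.
Semicircular cap: semicircle r = 2.25, A = 7.95216 cm², y = 12.9549 cm, Ī = 2.81295 cm⁴.
Centroid: ȳ = ΣA·y / ΣA = 6.89273 cm.
Transfer each piece to the horizontal centroidal axis using Ī + A·d² with d = y − 6.89273:
  rectangular body: d = -0.892732 cm → contributes +691.036 cm⁴
  semicircular cap: d = 6.0622 cm → contributes +295.057 cm⁴
Total I = 986.093 cm⁴.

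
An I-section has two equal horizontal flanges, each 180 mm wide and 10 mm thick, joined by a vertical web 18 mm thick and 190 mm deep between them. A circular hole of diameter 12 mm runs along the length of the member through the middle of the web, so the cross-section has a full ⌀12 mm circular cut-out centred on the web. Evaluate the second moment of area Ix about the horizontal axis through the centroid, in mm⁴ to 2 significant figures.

Treat the section as a set of non-overlapping primitives; coordinates are from the bounding-box lower-left.
Bottom flange: 180 × 10, A = 1 800 mm², y = 5 mm, Ī = 15 000 mm⁴.
Web: 18 × 190, A = 3 420 mm², y = 105 mm, Ī = 10 288 500 mm⁴.
Top flange: 180 × 10, A = 1 800 mm², y = 205 mm, Ī = 15 000 mm⁴.
Hole (subtracted): ⌀12, A = 113.1 mm², y = 105 mm, Ī = 1 018 mm⁴.
By symmetry the centroid is at mid-height, ȳ = 105 mm.
Transfer each piece to the horizontal axis through the centroid using Ī + A·d² with d = y − 105:
  bottom flange: d = -100 mm → contributes +18 015 000 mm⁴
  web: d = 0 mm → contributes +10 288 500 mm⁴
  top flange: d = 100 mm → contributes +18 015 000 mm⁴
  hole: d = 0 mm → contributes −1 018 mm⁴
Total I = 46 317 482 mm⁴.

Ix ≈ 4.6 × 10⁷ mm⁴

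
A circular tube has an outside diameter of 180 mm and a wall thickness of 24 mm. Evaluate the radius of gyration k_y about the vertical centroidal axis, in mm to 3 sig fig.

Break the section into simple shapes (no overlaps), measuring from the bottom-left corner of the bounding box.
Outer circle: ⌀180, A = 25 447 mm², x = 90 mm, Ī = 51 529 974 mm⁴.
Bore (subtracted): ⌀132, A = 13 685 mm², x = 90 mm, Ī = 14 902 723 mm⁴.
By symmetry the centroid is at mid-width, x̄ = 90 mm.
All pieces are centred on the vertical centroidal axis, so I = ΣĪ (holes subtracted) = 36 627 251 mm⁴.
Radius of gyration: k = √(I/A) = √(36 627 251 / 11 762) = 55.803 mm.

k_y ≈ 55.8 mm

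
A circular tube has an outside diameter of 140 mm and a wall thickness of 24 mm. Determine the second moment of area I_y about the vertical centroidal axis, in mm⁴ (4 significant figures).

I_y ≈ 1.534 × 10⁷ mm⁴

Decompose the section into non-overlapping parts with the origin at the bottom-left of its bounding rectangle.
Outer circle: ⌀140, A = 15393.8 mm², x = 70 mm, Ī = 18 857 410 mm⁴.
Bore (subtracted): ⌀92, A = 6647.61 mm², x = 70 mm, Ī = 3 516 586 mm⁴.
By symmetry the centroid is at mid-width, x̄ = 70 mm.
All pieces are centred on the vertical centroidal axis, so I = ΣĪ (holes subtracted) = 15 340 824 mm⁴.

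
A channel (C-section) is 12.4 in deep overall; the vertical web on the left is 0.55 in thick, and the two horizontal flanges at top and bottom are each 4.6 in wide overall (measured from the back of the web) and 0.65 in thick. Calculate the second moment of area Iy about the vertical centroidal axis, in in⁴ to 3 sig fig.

Iy ≈ 23.1 in⁴

Break the section into simple shapes (no overlaps), measuring from the bottom-left corner of the bounding box.
Web: 0.55 × 12.4, A = 6.82 in², x = 0.275 in, Ī = 0.17192 in⁴.
Top flange (beyond web): 4.05 × 0.65, A = 2.6325 in², x = 2.575 in, Ī = 3.5983 in⁴.
Bottom flange (beyond web): 4.05 × 0.65, A = 2.6325 in², x = 2.575 in, Ī = 3.5983 in⁴.
Centroid: x̄ = ΣA·x / ΣA = 1.277 in.
Transfer each piece to the vertical centroidal axis using Ī + A·d² with d = x − 1.277:
  web: d = -1.002 in → contributes +7.0196 in⁴
  top flange (beyond web): d = 1.298 in → contributes +8.0334 in⁴
  bottom flange (beyond web): d = 1.298 in → contributes +8.0334 in⁴
Total I = 23.086 in⁴.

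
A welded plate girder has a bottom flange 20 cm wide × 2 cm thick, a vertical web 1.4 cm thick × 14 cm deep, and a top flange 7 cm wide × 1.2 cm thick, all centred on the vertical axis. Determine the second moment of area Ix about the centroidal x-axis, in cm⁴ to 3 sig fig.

Ix ≈ 2410 cm⁴

Split into non-overlapping primitives; take the origin at the lower-left of the bounding box.
Bottom plate: 20 × 2, A = 40 cm², y = 1 cm, Ī = 13.333 cm⁴.
Web plate: 1.4 × 14, A = 19.6 cm², y = 9 cm, Ī = 320.13 cm⁴.
Top plate: 7 × 1.2, A = 8.4 cm², y = 16.6 cm, Ī = 1.008 cm⁴.
Centroid: ȳ = ΣA·y / ΣA = 5.2329 cm.
Transfer each piece to the centroidal x-axis using Ī + A·d² with d = y − 5.2329:
  bottom plate: d = -4.2329 cm → contributes +730.04 cm⁴
  web plate: d = 3.7671 cm → contributes +598.27 cm⁴
  top plate: d = 11.367 cm → contributes +1086.4 cm⁴
Total I = 2414.7 cm⁴.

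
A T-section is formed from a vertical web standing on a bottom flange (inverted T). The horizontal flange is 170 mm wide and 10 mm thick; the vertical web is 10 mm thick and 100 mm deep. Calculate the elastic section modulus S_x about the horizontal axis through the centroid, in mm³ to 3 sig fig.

Split into non-overlapping primitives; take the origin at the lower-left of the bounding box.
Flange: 170 × 10, A = 1 700 mm², y = 5 mm, Ī = 14 167 mm⁴.
Web: 10 × 100, A = 1 000 mm², y = 60 mm, Ī = 833 333 mm⁴.
Centroid: ȳ = ΣA·y / ΣA = 25.37 mm.
Transfer each piece to the horizontal axis through the centroid using Ī + A·d² with d = y − 25.37:
  flange: d = -20.37 mm → contributes +719 585 mm⁴
  web: d = 34.63 mm → contributes +2 032 545 mm⁴
Total I = 2 752 130 mm⁴.
Extreme fibre distance c = 84.63 mm; S = I/c = 32 520 mm³.

S_x ≈ 3.25 × 10⁴ mm³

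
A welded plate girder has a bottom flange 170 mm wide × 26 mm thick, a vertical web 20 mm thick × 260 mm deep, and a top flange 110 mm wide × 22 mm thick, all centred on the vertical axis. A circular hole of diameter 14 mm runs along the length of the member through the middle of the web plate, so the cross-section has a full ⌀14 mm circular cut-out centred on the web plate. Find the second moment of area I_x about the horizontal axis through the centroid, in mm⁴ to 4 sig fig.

I_x ≈ 1.610 × 10⁸ mm⁴

Treat the section as a set of non-overlapping primitives; coordinates are from the bounding-box lower-left.
Bottom plate: 170 × 26, A = 4 420 mm², y = 13 mm, Ī = 248 993 mm⁴.
Web plate: 20 × 260, A = 5 200 mm², y = 156 mm, Ī = 29 293 333 mm⁴.
Top plate: 110 × 22, A = 2 420 mm², y = 297 mm, Ī = 97606.7 mm⁴.
Hole (subtracted): ⌀14, A = 153.938 mm², y = 156 mm, Ī = 1885.74 mm⁴.
Centroid: ȳ = ΣA·y / ΣA = 131.531 mm.
Transfer each piece to the horizontal axis through the centroid using Ī + A·d² with d = y − 131.531:
  bottom plate: d = -118.531 mm → contributes +62 348 221 mm⁴
  web plate: d = 24.469 mm → contributes +32 406 738 mm⁴
  top plate: d = 165.469 mm → contributes +66 357 179 mm⁴
  hole: d = 24.469 mm → contributes −94053.3 mm⁴
Total I = 161 018 085 mm⁴.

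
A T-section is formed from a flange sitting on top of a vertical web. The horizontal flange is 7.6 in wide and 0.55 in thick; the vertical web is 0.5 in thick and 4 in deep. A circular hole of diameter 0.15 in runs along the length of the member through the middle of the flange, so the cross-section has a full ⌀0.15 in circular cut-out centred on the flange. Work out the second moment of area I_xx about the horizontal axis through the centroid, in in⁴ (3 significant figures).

Decompose the section into non-overlapping parts with the origin at the bottom-left of its bounding rectangle.
Flange: 7.6 × 0.55, A = 4.18 in², y = 4.275 in, Ī = 0.10537 in⁴.
Web: 0.5 × 4, A = 2 in², y = 2 in, Ī = 2.6667 in⁴.
Hole (subtracted): ⌀0.15, A = 0.017671 in², y = 4.275 in, Ī = 0.00002485 in⁴.
Centroid: ȳ = ΣA·y / ΣA = 3.5366 in.
Transfer each piece to the horizontal axis through the centroid using Ī + A·d² with d = y − 3.5366:
  flange: d = 0.73836 in → contributes +2.3842 in⁴
  web: d = -1.5366 in → contributes +7.3892 in⁴
  hole: d = 0.73836 in → contributes −0.0096588 in⁴
Total I = 9.7637 in⁴.

I_xx ≈ 9.76 in⁴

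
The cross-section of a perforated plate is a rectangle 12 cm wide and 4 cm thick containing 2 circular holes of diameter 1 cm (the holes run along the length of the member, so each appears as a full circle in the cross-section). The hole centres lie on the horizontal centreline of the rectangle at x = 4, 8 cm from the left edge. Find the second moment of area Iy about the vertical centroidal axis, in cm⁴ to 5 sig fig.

Iy ≈ 569.62 cm⁴

Split into non-overlapping primitives; take the origin at the lower-left of the bounding box.
Plate: 12 × 4, A = 48 cm², x = 6 cm, Ī = 576 cm⁴.
Hole 1 (subtracted): ⌀1, A = 0.7853982 cm², x = 4 cm, Ī = 0.04908739 cm⁴.
Hole 2 (subtracted): ⌀1, A = 0.7853982 cm², x = 8 cm, Ī = 0.04908739 cm⁴.
By symmetry the centroid is at mid-width, x̄ = 6 cm.
Transfer each piece to the vertical centroidal axis using Ī + A·d² with d = x − 6:
  plate: d = 0 cm → contributes +576 cm⁴
  hole 1: d = -2 cm → contributes −3.19068 cm⁴
  hole 2: d = 2 cm → contributes −3.19068 cm⁴
Total I = 569.6186 cm⁴.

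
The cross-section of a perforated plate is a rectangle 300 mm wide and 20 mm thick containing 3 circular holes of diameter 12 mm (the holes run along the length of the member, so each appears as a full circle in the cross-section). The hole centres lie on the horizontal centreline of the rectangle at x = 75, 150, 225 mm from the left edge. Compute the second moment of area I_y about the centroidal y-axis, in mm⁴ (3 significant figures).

I_y ≈ 4.37 × 10⁷ mm⁴

Decompose the section into non-overlapping parts with the origin at the bottom-left of its bounding rectangle.
Plate: 300 × 20, A = 6 000 mm², x = 150 mm, Ī = 45 000 000 mm⁴.
Hole 1 (subtracted): ⌀12, A = 113.1 mm², x = 75 mm, Ī = 1017.9 mm⁴.
Hole 2 (subtracted): ⌀12, A = 113.1 mm², x = 150 mm, Ī = 1017.9 mm⁴.
Hole 3 (subtracted): ⌀12, A = 113.1 mm², x = 225 mm, Ī = 1017.9 mm⁴.
By symmetry the centroid is at mid-width, x̄ = 150 mm.
Transfer each piece to the centroidal y-axis using Ī + A·d² with d = x − 150:
  plate: d = 0 mm → contributes +45 000 000 mm⁴
  hole 1: d = -75 mm → contributes −637 190 mm⁴
  hole 2: d = 0 mm → contributes −1017.9 mm⁴
  hole 3: d = 75 mm → contributes −637 190 mm⁴
Total I = 43 724 601 mm⁴.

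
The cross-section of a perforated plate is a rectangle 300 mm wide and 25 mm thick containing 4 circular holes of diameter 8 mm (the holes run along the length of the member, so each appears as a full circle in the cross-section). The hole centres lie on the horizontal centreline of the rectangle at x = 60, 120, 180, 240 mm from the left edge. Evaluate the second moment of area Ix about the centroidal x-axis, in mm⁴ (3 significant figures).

Decompose the section into non-overlapping parts with the origin at the bottom-left of its bounding rectangle.
Plate: 300 × 25, A = 7 500 mm², y = 12.5 mm, Ī = 390 625 mm⁴.
Hole 1 (subtracted): ⌀8, A = 50.265 mm², y = 12.5 mm, Ī = 201.06 mm⁴.
Hole 2 (subtracted): ⌀8, A = 50.265 mm², y = 12.5 mm, Ī = 201.06 mm⁴.
Hole 3 (subtracted): ⌀8, A = 50.265 mm², y = 12.5 mm, Ī = 201.06 mm⁴.
Hole 4 (subtracted): ⌀8, A = 50.265 mm², y = 12.5 mm, Ī = 201.06 mm⁴.
By symmetry the centroid is at mid-height, ȳ = 12.5 mm.
All pieces are centred on the centroidal x-axis, so I = ΣĪ (holes subtracted) = 389 821 mm⁴.

Ix ≈ 3.90 × 10⁵ mm⁴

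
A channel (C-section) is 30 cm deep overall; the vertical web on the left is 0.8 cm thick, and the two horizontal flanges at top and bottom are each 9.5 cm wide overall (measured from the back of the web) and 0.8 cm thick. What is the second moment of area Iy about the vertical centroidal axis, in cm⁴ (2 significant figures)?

Iy ≈ 290 cm⁴

Split into non-overlapping primitives; take the origin at the lower-left of the bounding box.
Web: 0.8 × 30, A = 24 cm², x = 0.4 cm, Ī = 1.28 cm⁴.
Top flange (beyond web): 8.7 × 0.8, A = 6.96 cm², x = 5.15 cm, Ī = 43.9 cm⁴.
Bottom flange (beyond web): 8.7 × 0.8, A = 6.96 cm², x = 5.15 cm, Ī = 43.9 cm⁴.
Centroid: x̄ = ΣA·x / ΣA = 2.144 cm.
Transfer each piece to the vertical centroidal axis using Ī + A·d² with d = x − 2.144:
  web: d = -1.744 cm → contributes +74.25 cm⁴
  top flange (beyond web): d = 3.006 cm → contributes +106.8 cm⁴
  bottom flange (beyond web): d = 3.006 cm → contributes +106.8 cm⁴
Total I = 287.9 cm⁴.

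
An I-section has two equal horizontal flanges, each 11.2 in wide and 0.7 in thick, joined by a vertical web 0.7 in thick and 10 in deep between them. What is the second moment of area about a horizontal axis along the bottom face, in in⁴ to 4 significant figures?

Decompose the section into non-overlapping parts with the origin at the bottom-left of its bounding rectangle.
Bottom flange: 11.2 × 0.7, A = 7.84 in², y = 0.35 in, Ī = 0.320133 in⁴.
Web: 0.7 × 10, A = 7 in², y = 5.7 in, Ī = 58.3333 in⁴.
Top flange: 11.2 × 0.7, A = 7.84 in², y = 11.05 in, Ī = 0.320133 in⁴.
Transfer each piece to the base of the section using Ī + A·d² with d = y − 0:
  bottom flange: d = 0.35 in → contributes +1.28053 in⁴
  web: d = 5.7 in → contributes +285.763 in⁴
  top flange: d = 11.05 in → contributes +957.604 in⁴
Total I = 1244.65 in⁴.

I_base ≈ 1245 in⁴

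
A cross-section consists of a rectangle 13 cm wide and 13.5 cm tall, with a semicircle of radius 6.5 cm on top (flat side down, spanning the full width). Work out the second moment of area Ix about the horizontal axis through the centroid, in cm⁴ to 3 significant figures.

Ix ≈ 7220 cm⁴

Break the section into simple shapes (no overlaps), measuring from the bottom-left corner of the bounding box.
Rectangular body: 13 × 13.5, A = 175.5 cm², y = 6.75 cm, Ī = 2665.4 cm⁴.
Semicircular cap: semicircle r = 6.5, A = 66.366 cm², y = 16.259 cm, Ī = 195.92 cm⁴.
Centroid: ȳ = ΣA·y / ΣA = 9.3591 cm.
Transfer each piece to the horizontal axis through the centroid using Ī + A·d² with d = y − 9.3591:
  rectangular body: d = -2.6091 cm → contributes +3860.1 cm⁴
  semicircular cap: d = 6.8996 cm → contributes +3355.2 cm⁴
Total I = 7215.3 cm⁴.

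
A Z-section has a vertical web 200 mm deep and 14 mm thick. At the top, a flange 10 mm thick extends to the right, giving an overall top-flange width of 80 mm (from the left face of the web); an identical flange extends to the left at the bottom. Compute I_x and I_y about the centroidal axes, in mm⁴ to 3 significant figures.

Decompose the section into non-overlapping parts with the origin at the bottom-left of its bounding rectangle.
Web: 14 × 200, A = 2 800 mm², y = 100 mm, Ī = 9 333 333 mm⁴.
Top flange (beyond web): 66 × 10, A = 660 mm², y = 195 mm, Ī = 5 500 mm⁴.
Bottom flange (beyond web): 66 × 10, A = 660 mm², y = 5 mm, Ī = 5 500 mm⁴.
Centroid: ȳ = ΣA·y / ΣA = 100 mm.
Transfer each piece to the centroidal x-axis using Ī + A·d² with d = y − 100:
  web: d = 0 mm → contributes +9 333 333 mm⁴
  top flange (beyond web): d = 95 mm → contributes +5 962 000 mm⁴
  bottom flange (beyond web): d = -95 mm → contributes +5 962 000 mm⁴
Total I = 21 257 333 mm⁴.
For the y-axis: x̄ = 73 mm.
Repeating about the centroidal y-axis gives I_y = 2 636 893 mm⁴.

I_x ≈ 2.13 × 10⁷ mm⁴, I_y ≈ 2.64 × 10⁶ mm⁴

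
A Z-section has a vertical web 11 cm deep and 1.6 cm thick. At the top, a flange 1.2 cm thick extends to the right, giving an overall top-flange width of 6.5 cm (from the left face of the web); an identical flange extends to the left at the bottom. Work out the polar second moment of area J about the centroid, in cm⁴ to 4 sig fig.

Break the section into simple shapes (no overlaps), measuring from the bottom-left corner of the bounding box.
Web: 1.6 × 11, A = 17.6 cm², y = 5.5 cm, Ī = 177.467 cm⁴.
Top flange (beyond web): 4.9 × 1.2, A = 5.88 cm², y = 10.4 cm, Ī = 0.7056 cm⁴.
Bottom flange (beyond web): 4.9 × 1.2, A = 5.88 cm², y = 0.6 cm, Ī = 0.7056 cm⁴.
Centroid: ȳ = ΣA·y / ΣA = 5.5 cm.
Transfer each piece to the centroidal x-axis using Ī + A·d² with d = y − 5.5:
  web: d = 0 cm → contributes +177.467 cm⁴
  top flange (beyond web): d = 4.9 cm → contributes +141.884 cm⁴
  bottom flange (beyond web): d = -4.9 cm → contributes +141.884 cm⁴
Total I = 461.235 cm⁴.
For the y-axis: x̄ = 5.7 cm.
Repeating about the centroidal y-axis gives I_y = 151.499 cm⁴.
Polar second moment: J = I_x + I_y = 612.735 cm⁴.

J ≈ 612.7 cm⁴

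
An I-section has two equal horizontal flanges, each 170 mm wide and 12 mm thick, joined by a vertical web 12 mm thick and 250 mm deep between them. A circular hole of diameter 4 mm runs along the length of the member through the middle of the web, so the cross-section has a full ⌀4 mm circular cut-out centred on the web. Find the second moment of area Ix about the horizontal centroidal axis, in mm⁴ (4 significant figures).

Ix ≈ 8.569 × 10⁷ mm⁴

Break the section into simple shapes (no overlaps), measuring from the bottom-left corner of the bounding box.
Bottom flange: 170 × 12, A = 2 040 mm², y = 6 mm, Ī = 24 480 mm⁴.
Web: 12 × 250, A = 3 000 mm², y = 137 mm, Ī = 15 625 000 mm⁴.
Top flange: 170 × 12, A = 2 040 mm², y = 268 mm, Ī = 24 480 mm⁴.
Hole (subtracted): ⌀4, A = 12.5664 mm², y = 137 mm, Ī = 12.5664 mm⁴.
By symmetry the centroid is at mid-height, ȳ = 137 mm.
Transfer each piece to the horizontal centroidal axis using Ī + A·d² with d = y − 137:
  bottom flange: d = -131 mm → contributes +35 032 920 mm⁴
  web: d = 0 mm → contributes +15 625 000 mm⁴
  top flange: d = 131 mm → contributes +35 032 920 mm⁴
  hole: d = 0 mm → contributes −12.5664 mm⁴
Total I = 85 690 827 mm⁴.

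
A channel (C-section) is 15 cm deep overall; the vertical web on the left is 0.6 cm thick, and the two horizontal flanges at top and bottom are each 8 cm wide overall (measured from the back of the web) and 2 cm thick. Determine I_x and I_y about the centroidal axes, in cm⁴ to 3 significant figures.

Split into non-overlapping primitives; take the origin at the lower-left of the bounding box.
Web: 0.6 × 15, A = 9 cm², y = 7.5 cm, Ī = 168.75 cm⁴.
Top flange (beyond web): 7.4 × 2, A = 14.8 cm², y = 14 cm, Ī = 4.9333 cm⁴.
Bottom flange (beyond web): 7.4 × 2, A = 14.8 cm², y = 1 cm, Ī = 4.9333 cm⁴.
By symmetry the centroid is at mid-height, ȳ = 7.5 cm.
Transfer each piece to the centroidal x-axis using Ī + A·d² with d = y − 7.5:
  web: d = 0 cm → contributes +168.75 cm⁴
  top flange (beyond web): d = 6.5 cm → contributes +630.23 cm⁴
  bottom flange (beyond web): d = -6.5 cm → contributes +630.23 cm⁴
Total I = 1429.2 cm⁴.
For the y-axis: x̄ = 3.3674 cm.
Repeating about the centroidal y-axis gives I_y = 245.77 cm⁴.

I_x ≈ 1430 cm⁴, I_y ≈ 246 cm⁴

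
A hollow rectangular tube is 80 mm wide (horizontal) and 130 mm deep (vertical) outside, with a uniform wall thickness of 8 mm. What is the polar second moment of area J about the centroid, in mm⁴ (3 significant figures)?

Split into non-overlapping primitives; take the origin at the lower-left of the bounding box.
Outer rectangle: 80 × 130, A = 10 400 mm², y = 65 mm, Ī = 14 646 667 mm⁴.
Inner void (subtracted): 64 × 114, A = 7 296 mm², y = 65 mm, Ī = 7 901 568 mm⁴.
By symmetry the centroid is at mid-height, ȳ = 65 mm.
All pieces are centred on the centroidal x-axis, so I = ΣĪ (holes subtracted) = 6 745 099 mm⁴.
Repeating about the centroidal y-axis gives I_y = 3 056 299 mm⁴.
Polar second moment: J = I_x + I_y = 9 801 397 mm⁴.

J ≈ 9.80 × 10⁶ mm⁴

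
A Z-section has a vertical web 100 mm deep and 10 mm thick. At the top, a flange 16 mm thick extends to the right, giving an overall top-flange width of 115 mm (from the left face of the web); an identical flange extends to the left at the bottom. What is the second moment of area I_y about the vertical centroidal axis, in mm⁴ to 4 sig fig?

Treat the section as a set of non-overlapping primitives; coordinates are from the bounding-box lower-left.
Web: 10 × 100, A = 1 000 mm², x = 110 mm, Ī = 8333.33 mm⁴.
Top flange (beyond web): 105 × 16, A = 1 680 mm², x = 167.5 mm, Ī = 1 543 500 mm⁴.
Bottom flange (beyond web): 105 × 16, A = 1 680 mm², x = 52.5 mm, Ī = 1 543 500 mm⁴.
Centroid: x̄ = ΣA·x / ΣA = 110 mm.
Transfer each piece to the vertical centroidal axis using Ī + A·d² with d = x − 110:
  web: d = 0 mm → contributes +8333.33 mm⁴
  top flange (beyond web): d = 57.5 mm → contributes +7 098 000 mm⁴
  bottom flange (beyond web): d = -57.5 mm → contributes +7 098 000 mm⁴
Total I = 14 204 333 mm⁴.

I_y ≈ 1.420 × 10⁷ mm⁴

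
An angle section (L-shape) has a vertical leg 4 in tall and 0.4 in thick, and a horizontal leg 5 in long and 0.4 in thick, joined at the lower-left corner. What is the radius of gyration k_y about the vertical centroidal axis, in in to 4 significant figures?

Split into non-overlapping primitives; take the origin at the lower-left of the bounding box.
Vertical leg: 0.4 × 4, A = 1.6 in², x = 0.2 in, Ī = 0.0213333 in⁴.
Horizontal leg (remainder): 4.6 × 0.4, A = 1.84 in², x = 2.7 in, Ī = 3.24453 in⁴.
Centroid: x̄ = ΣA·x / ΣA = 1.53721 in.
Transfer each piece to the vertical centroidal axis using Ī + A·d² with d = x − 1.53721:
  vertical leg: d = -1.33721 in → contributes +2.88234 in⁴
  horizontal leg (remainder): d = 1.16279 in → contributes +5.73236 in⁴
Total I = 8.6147 in⁴.
Radius of gyration: k = √(I/A) = √(8.6147 / 3.44) = 1.58249 in.

k_y ≈ 1.582 in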